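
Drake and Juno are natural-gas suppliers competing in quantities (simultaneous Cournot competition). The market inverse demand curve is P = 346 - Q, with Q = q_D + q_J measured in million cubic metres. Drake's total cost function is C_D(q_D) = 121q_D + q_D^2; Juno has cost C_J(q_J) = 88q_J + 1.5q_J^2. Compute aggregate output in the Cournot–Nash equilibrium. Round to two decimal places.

Drake's profit: π_D = (346 - Q)q_D - (121q_D + q_D²). Setting ∂π_D/∂q_D = 0: 225 - 4q_D - (q_J) = 0.
Juno's profit: π_J = (346 - Q)q_J - (88q_J + (3/2)q_J²). Setting ∂π_J/∂q_J = 0: 258 - 5q_J - (q_D) = 0.
So q_D = (225 - q_J)/4 and q_J = (258 - q_D)/5.
Solving the pair: q_D = 867/19, q_J = 807/19.
Total output Q = 867/19 + 807/19 = 1674/19.

88.11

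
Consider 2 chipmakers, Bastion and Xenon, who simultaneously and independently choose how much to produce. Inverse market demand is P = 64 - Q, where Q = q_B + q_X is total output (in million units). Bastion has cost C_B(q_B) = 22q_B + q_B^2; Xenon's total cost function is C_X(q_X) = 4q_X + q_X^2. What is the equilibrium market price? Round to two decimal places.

43.60

Bastion's profit: π_B = (64 - Q)q_B - (22q_B + q_B²). Setting ∂π_B/∂q_B = 0: 42 - 4q_B - (q_X) = 0.
Xenon's profit: π_X = (64 - Q)q_X - (4q_X + q_X²). Setting ∂π_X/∂q_X = 0: 60 - 4q_X - (q_B) = 0.
Rearranging gives the reaction functions q_B = (42 - q_X)/4 and q_X = (60 - q_B)/4.
Substituting one into the other gives q_B = 36/5 and q_X = 66/5.
Total output Q = 102/5, so price P = 64 - 102/5 = 218/5.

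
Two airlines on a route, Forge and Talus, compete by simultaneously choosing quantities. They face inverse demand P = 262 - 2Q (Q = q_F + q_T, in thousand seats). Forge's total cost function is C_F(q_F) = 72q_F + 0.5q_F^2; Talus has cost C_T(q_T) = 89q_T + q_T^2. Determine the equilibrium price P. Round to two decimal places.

163.62

Forge's profit: π_F = (262 - 2Q)q_F - (72q_F + (1/2)q_F²). Setting ∂π_F/∂q_F = 0: 190 - 5q_F - 2(q_T) = 0.
Talus's first-order condition: 173 - 6q_T - 2(q_F) = 0.
Best responses: q_F = (190 - 2q_T)/5, q_T = (173 - 2q_F)/6.
Substituting one into the other gives q_F = 397/13 and q_T = 485/26.
Total output Q = 1279/26, so price P = 262 - 2·(1279/26) = 163.6154.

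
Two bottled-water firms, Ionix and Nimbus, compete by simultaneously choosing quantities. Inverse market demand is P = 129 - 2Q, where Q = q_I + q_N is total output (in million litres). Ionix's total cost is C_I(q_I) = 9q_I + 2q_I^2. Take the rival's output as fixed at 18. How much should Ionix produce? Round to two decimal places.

With the rival's output fixed at 18, Ionix's profit is π_I = (129 - 2·18 - 2q_I)q_I - (9q_I + 2q_I²) = (93 - 2q_I)q_I - (9q_I + 2q_I²).
∂π_I/∂q_I = 84 - 8q_I = 0, so q_I = 21/2.

10.50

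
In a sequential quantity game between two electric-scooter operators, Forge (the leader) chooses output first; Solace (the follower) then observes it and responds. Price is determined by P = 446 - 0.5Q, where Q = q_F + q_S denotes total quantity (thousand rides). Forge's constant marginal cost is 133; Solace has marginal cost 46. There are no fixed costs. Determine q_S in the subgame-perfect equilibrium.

Solve by backward induction. Given q_F, the follower Solace maximises π_S = (446 - (1/2)q_F - (1/2)q_S)q_S - 46q_S.
Setting the follower's marginal profit to zero, 400 - (1/2)q_F - q_S = 0, i.e. q_S = (400 - (1/2)q_F).
The leader anticipates this reaction. Substituting into P = 446 - 0.5Q gives P = 246 - (1/4)q_F, so π_F = (246 - (1/4)q_F)q_F - 133q_F.
Maximising: ∂π_F/∂q_F = 113 - (1/2)q_F = 0, giving q_F = 226.
Then q_S = (400 - (1/2)·226) = 287.

287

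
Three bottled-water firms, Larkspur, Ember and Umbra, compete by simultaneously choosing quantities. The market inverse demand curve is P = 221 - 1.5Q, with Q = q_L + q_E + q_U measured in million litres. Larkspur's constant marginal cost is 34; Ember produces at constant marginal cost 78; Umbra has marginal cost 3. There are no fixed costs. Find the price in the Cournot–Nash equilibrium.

84

Larkspur's profit: π_L = (221 - 1.5Q)q_L - (34q_L). Setting ∂π_L/∂q_L = 0: 187 - 3q_L - (3/2)(q_E + q_U) = 0.
Ember's profit: π_E = (221 - 1.5Q)q_E - (78q_E). Setting ∂π_E/∂q_E = 0: 143 - 3q_E - (3/2)(q_L + q_U) = 0.
Umbra's first-order condition: 218 - 3q_U - (3/2)(q_L + q_E) = 0.
Summing all 3 equations gives 548 − 6Q = 0, hence Q = 274/3.
Back-substituting: q_L = (187 − 137)/(3/2) = 100/3, q_E = (143 − 137)/(3/2) = 4, q_U = (218 − 137)/(3/2) = 54.
Total output Q = 274/3, so price P = 221 - (3/2)·(274/3) = 84.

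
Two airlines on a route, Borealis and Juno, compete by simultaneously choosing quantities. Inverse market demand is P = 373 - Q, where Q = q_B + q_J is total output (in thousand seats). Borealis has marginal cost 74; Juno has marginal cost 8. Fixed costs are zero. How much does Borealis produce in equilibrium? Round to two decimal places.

77.67

Borealis's profit: π_B = (373 - Q)q_B - (74q_B). Setting ∂π_B/∂q_B = 0: 299 - 2q_B - (q_J) = 0.
Juno's first-order condition: 365 - 2q_J - (q_B) = 0.
So q_B = (299 - q_J)/2 and q_J = (365 - q_B)/2.
Substituting one into the other gives q_B = 233/3 and q_J = 431/3.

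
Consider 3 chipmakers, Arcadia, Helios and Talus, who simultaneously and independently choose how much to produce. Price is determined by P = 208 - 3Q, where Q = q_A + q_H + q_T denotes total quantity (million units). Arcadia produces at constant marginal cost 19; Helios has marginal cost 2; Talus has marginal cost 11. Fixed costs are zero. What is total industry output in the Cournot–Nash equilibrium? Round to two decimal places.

Arcadia's profit: π_A = (208 - 3Q)q_A - (19q_A). Setting ∂π_A/∂q_A = 0: 189 - 6q_A - 3(q_H + q_T) = 0.
Helios's first-order condition: 206 - 6q_H - 3(q_A + q_T) = 0.
Talus's profit: π_T = (208 - 3Q)q_T - (11q_T). Setting ∂π_T/∂q_T = 0: 197 - 6q_T - 3(q_A + q_H) = 0.
Summing all 3 equations gives 592 − 12Q = 0, hence Q = 148/3.
Back-substituting: q_A = (189 − 148)/3 = 41/3, q_H = (206 − 148)/3 = 58/3, q_T = (197 − 148)/3 = 49/3.
Total output Q = 41/3 + 58/3 + 49/3 = 148/3.

49.33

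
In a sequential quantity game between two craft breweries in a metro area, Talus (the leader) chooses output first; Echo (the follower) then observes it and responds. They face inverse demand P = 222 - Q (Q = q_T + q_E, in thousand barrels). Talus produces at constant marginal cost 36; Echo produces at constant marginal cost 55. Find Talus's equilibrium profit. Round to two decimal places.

5253.13

Solve by backward induction. Given q_T, the follower Echo maximises π_E = (222 - q_T - q_E)q_E - 55q_E.
Follower FOC: 167 - q_T - 2q_E = 0, so q_E(q_T) = (167 - q_T)/2.
Talus substitutes q_E(q_T) into its own profit: π_T = q_T(222 - q_T - (167 - q_T)/2) - 36q_T = (277/2 - (1/2)q_T)q_T - 36q_T.
Leader FOC: 205/2 - q_T = 0, so q_T = 205/2.
Then q_E = (167 - 205/2)/2 = 129/4.
Price P = 222 - 539/4 = 349/4.
Talus's profit: (349/4 - 36)·(205/2) = 5253.1250.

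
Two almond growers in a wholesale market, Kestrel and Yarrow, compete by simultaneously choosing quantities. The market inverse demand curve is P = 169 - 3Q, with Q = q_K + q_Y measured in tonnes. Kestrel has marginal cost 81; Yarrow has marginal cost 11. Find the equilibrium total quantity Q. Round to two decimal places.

Kestrel's profit: π_K = (169 - 3Q)q_K - (81q_K). Setting ∂π_K/∂q_K = 0: 88 - 6q_K - 3(q_Y) = 0.
Yarrow's profit: π_Y = (169 - 3Q)q_Y - (11q_Y). Setting ∂π_Y/∂q_Y = 0: 158 - 6q_Y - 3(q_K) = 0.
So q_K = (88 - 3q_Y)/6 and q_Y = (158 - 3q_K)/6.
Solving the pair: q_K = 2, q_Y = 76/3.
Total output Q = 2 + 76/3 = 82/3.

27.33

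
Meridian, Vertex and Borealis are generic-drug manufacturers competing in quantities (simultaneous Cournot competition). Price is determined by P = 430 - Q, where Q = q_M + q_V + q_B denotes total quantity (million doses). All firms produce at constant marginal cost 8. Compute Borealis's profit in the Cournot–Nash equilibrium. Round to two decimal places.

11130.25

Each firm earns π_i = (430 - Q)q_i - 8q_i.
Setting ∂π_i/∂q_i = 0 with rivals' quantities fixed: 422 - 2q_i - Σ_{j≠i} q_j = 0.
With identical firms every q_j equals q_i, so Σ_{j≠i} q_j = 2q_i and 422 = 4q_i, giving q_i = 211/2.
Price P = 430 - 633/2 = 227/2.
Borealis's profit: (227/2 - 8)·(211/2) = 11130.2500.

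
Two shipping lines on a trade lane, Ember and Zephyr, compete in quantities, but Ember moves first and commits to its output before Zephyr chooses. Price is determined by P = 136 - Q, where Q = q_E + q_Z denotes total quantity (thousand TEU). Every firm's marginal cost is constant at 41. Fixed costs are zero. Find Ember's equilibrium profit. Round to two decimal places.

1128.13

Solve by backward induction. Given q_E, the follower Zephyr maximises π_Z = (136 - q_E - q_Z)q_Z - 41q_Z.
Follower FOC: 95 - q_E - 2q_Z = 0, so q_Z(q_E) = (95 - q_E)/2.
The leader anticipates this reaction. Substituting into P = 136 - Q gives P = 177/2 - (1/2)q_E, so π_E = (177/2 - (1/2)q_E)q_E - 41q_E.
Maximising: ∂π_E/∂q_E = 95/2 - q_E = 0, giving q_E = 95/2.
Then q_Z = (95 - 95/2)/2 = 95/4.
Price P = 136 - 285/4 = 259/4.
Ember's profit: (259/4 - 41)·(95/2) = 1128.1250.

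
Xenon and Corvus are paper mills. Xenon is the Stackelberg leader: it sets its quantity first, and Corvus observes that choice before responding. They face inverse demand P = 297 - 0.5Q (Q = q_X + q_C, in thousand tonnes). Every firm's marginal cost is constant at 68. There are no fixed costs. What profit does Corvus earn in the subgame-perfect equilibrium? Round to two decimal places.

6555.13

Solve by backward induction. Given q_X, the follower Corvus maximises π_C = (297 - (1/2)q_X - (1/2)q_C)q_C - 68q_C.
∂π_C/∂q_C = 229 - (1/2)q_X - q_C = 0 gives the reaction function q_C = (229 - (1/2)q_X).
The leader anticipates this reaction. Substituting into P = 297 - 0.5Q gives P = 365/2 - (1/4)q_X, so π_X = (365/2 - (1/4)q_X)q_X - 68q_X.
Maximising: ∂π_X/∂q_X = 229/2 - (1/2)q_X = 0, giving q_X = 229.
Then q_C = (229 - (1/2)·229) = 229/2.
Price P = 297 - (1/2)·(687/2) = 501/4.
Corvus's profit: (501/4 - 68)·(229/2) = 6555.1250.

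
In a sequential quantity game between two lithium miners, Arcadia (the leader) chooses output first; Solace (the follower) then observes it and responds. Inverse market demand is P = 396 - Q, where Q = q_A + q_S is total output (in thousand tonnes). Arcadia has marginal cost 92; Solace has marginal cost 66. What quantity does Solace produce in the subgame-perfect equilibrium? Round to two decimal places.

The follower Solace best-responds to any q_A: π_S = (396 - Q)q_S - 66q_S.
Follower FOC: 330 - q_A - 2q_S = 0, so q_S(q_A) = (330 - q_A)/2.
Arcadia substitutes q_S(q_A) into its own profit: π_A = q_A(396 - q_A - (330 - q_A)/2) - 92q_A = (231 - (1/2)q_A)q_A - 92q_A.
The leader's first-order condition 139 - q_A = 0 yields q_A = 139.
Then q_S = (330 - 139)/2 = 191/2.

95.50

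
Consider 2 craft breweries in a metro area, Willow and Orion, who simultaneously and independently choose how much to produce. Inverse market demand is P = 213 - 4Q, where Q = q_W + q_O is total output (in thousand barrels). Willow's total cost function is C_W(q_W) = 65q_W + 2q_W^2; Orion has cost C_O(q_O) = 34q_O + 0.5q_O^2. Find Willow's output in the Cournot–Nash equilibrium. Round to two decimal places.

6.70

Willow's profit: π_W = (213 - 4Q)q_W - (65q_W + 2q_W²). Setting ∂π_W/∂q_W = 0: 148 - 12q_W - 4(q_O) = 0.
Orion's first-order condition: 179 - 9q_O - 4(q_W) = 0.
So q_W = (148 - 4q_O)/12 and q_O = (179 - 4q_W)/9.
Substituting one into the other gives q_W = 154/23 and q_O = 389/23.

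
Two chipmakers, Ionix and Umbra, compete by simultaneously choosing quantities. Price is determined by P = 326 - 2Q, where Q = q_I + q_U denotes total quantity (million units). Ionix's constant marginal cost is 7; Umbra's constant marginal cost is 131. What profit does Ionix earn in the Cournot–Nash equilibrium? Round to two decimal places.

10902.72

Ionix's profit: π_I = (326 - 2Q)q_I - (7q_I). Setting ∂π_I/∂q_I = 0: 319 - 4q_I - 2(q_U) = 0.
Umbra's first-order condition: 195 - 4q_U - 2(q_I) = 0.
Rearranging gives the reaction functions q_I = (319 - 2q_U)/4 and q_U = (195 - 2q_I)/4.
Solving the pair: q_I = 443/6, q_U = 71/6.
Price P = 326 - 2·(257/3) = 464/3.
Ionix's profit: (464/3 - 7)·(443/6) = 10902.7222.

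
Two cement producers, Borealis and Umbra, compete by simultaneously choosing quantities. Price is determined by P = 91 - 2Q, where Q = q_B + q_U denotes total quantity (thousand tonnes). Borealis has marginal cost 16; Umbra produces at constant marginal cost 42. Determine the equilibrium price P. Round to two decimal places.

49.67

Borealis's profit: π_B = (91 - 2Q)q_B - (16q_B). Setting ∂π_B/∂q_B = 0: 75 - 4q_B - 2(q_U) = 0.
Umbra's profit: π_U = (91 - 2Q)q_U - (42q_U). Setting ∂π_U/∂q_U = 0: 49 - 4q_U - 2(q_B) = 0.
Best responses: q_B = (75 - 2q_U)/4, q_U = (49 - 2q_B)/4.
Substituting one into the other gives q_B = 101/6 and q_U = 23/6.
Total output Q = 62/3, so price P = 91 - 2·(62/3) = 149/3.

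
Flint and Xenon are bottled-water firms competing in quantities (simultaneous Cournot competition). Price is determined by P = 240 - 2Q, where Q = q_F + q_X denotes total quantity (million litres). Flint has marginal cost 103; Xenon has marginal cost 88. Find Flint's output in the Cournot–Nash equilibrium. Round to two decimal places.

Flint's profit: π_F = (240 - 2Q)q_F - (103q_F). Setting ∂π_F/∂q_F = 0: 137 - 4q_F - 2(q_X) = 0.
Xenon's profit: π_X = (240 - 2Q)q_X - (88q_X). Setting ∂π_X/∂q_X = 0: 152 - 4q_X - 2(q_F) = 0.
Rearranging gives the reaction functions q_F = (137 - 2q_X)/4 and q_X = (152 - 2q_F)/4.
Substituting one into the other gives q_F = 61/3 and q_X = 167/6.

20.33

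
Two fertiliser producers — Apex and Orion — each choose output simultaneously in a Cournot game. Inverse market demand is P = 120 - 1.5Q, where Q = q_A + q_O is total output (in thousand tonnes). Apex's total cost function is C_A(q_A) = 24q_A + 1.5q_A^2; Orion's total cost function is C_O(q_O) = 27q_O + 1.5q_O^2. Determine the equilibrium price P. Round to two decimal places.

Apex's profit: π_A = (120 - 1.5Q)q_A - (24q_A + (3/2)q_A²). Setting ∂π_A/∂q_A = 0: 96 - 6q_A - (3/2)(q_O) = 0.
Orion's profit: π_O = (120 - 1.5Q)q_O - (27q_O + (3/2)q_O²). Setting ∂π_O/∂q_O = 0: 93 - 6q_O - (3/2)(q_A) = 0.
Best responses: q_A = (96 - (3/2)q_O)/6, q_O = (93 - (3/2)q_A)/6.
Solving the pair: q_A = 194/15, q_O = 184/15.
Total output Q = 126/5, so price P = 120 - (3/2)·(126/5) = 411/5.

82.20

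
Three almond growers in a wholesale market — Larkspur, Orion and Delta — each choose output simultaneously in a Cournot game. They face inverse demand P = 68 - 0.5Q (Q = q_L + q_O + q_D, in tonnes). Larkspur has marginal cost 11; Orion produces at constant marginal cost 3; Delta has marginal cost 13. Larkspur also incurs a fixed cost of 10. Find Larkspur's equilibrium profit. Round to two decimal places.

315.13

Larkspur's profit: π_L = (68 - 0.5Q)q_L - (11q_L). Setting ∂π_L/∂q_L = 0: 57 - q_L - (1/2)(q_O + q_D) = 0.
Orion's first-order condition: 65 - q_O - (1/2)(q_L + q_D) = 0.
Delta's profit: π_D = (68 - 0.5Q)q_D - (13q_D). Setting ∂π_D/∂q_D = 0: 55 - q_D - (1/2)(q_L + q_O) = 0.
Adding the 3 first-order conditions: 177 − 2Q = 0, so Q = 177/2.
Back-substituting: q_L = (57 − 177/4)/(1/2) = 51/2, q_O = (65 − 177/4)/(1/2) = 83/2, q_D = (55 − 177/4)/(1/2) = 43/2.
Price P = 68 - (1/2)·(177/2) = 95/4.
Larkspur's profit: (95/4 - 11)·(51/2) - 10 = 315.1250.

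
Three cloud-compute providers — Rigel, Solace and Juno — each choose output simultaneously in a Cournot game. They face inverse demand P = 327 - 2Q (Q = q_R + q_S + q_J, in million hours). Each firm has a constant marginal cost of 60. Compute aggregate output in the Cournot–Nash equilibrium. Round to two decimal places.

100.13

A representative firm's profit is π_i = q_i(327 - 2Q) - 60q_i.
Setting ∂π_i/∂q_i = 0 with rivals' quantities fixed: 267 - 4q_i - 2·Σ_{j≠i} q_j = 0.
With identical firms every q_j equals q_i, so Σ_{j≠i} q_j = 2q_i and 267 = 8q_i, giving q_i = 267/8.
Total output Q = 267/8 + 267/8 + 267/8 = 801/8.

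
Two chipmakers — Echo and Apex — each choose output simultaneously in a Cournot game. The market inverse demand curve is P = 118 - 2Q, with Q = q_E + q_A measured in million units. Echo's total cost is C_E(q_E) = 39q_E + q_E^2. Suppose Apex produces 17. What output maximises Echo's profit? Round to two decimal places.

7.50

With the rival's output fixed at 17, Echo's profit is π_E = (118 - 2·17 - 2q_E)q_E - (39q_E + q_E²) = (84 - 2q_E)q_E - (39q_E + q_E²).
∂π_E/∂q_E = 45 - 6q_E = 0, so q_E = 15/2.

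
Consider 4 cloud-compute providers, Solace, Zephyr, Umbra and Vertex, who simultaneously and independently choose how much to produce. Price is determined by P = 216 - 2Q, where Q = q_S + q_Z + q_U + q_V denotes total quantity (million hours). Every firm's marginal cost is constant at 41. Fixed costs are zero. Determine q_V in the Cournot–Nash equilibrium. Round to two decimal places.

17.50

A representative firm's profit is π_i = q_i(216 - 2Q) - 41q_i.
Setting ∂π_i/∂q_i = 0 with rivals' quantities fixed: 175 - 4q_i - 2·Σ_{j≠i} q_j = 0.
With identical firms every q_j equals q_i, so Σ_{j≠i} q_j = 3q_i and 175 = 10q_i, giving q_i = 35/2.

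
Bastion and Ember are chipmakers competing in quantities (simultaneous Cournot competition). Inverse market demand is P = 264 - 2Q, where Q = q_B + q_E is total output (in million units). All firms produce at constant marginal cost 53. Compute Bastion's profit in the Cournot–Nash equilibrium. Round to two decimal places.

2473.39

Each firm earns π_i = (264 - 2Q)q_i - 53q_i.
First-order condition (treating rivals' output as given): 211 - 4q_i - 2q_j = 0.
By symmetry each firm produces the same amount; substituting q_j = q_i yields q_i = 211/6.
Price P = 264 - 2·(211/3) = 370/3.
Bastion's profit: (370/3 - 53)·(211/6) = 2473.3889.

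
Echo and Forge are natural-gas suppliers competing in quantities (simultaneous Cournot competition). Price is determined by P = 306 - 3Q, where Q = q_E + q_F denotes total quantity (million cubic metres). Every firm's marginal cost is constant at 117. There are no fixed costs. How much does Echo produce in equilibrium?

A representative firm's profit is π_i = q_i(306 - 3Q) - 117q_i.
First-order condition (treating rivals' output as given): 189 - 6q_i - 3q_j = 0.
With identical firms every q_j equals q_i, so q_j = q_i and 189 = 9q_i, giving q_i = 21.

21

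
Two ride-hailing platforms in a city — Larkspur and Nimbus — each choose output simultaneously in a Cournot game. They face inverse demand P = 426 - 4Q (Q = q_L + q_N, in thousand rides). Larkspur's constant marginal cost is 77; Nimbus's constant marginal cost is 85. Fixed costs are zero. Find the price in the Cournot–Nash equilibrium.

196

Larkspur's profit: π_L = (426 - 4Q)q_L - (77q_L). Setting ∂π_L/∂q_L = 0: 349 - 8q_L - 4(q_N) = 0.
Nimbus's profit: π_N = (426 - 4Q)q_N - (85q_N). Setting ∂π_N/∂q_N = 0: 341 - 8q_N - 4(q_L) = 0.
Rearranging gives the reaction functions q_L = (349 - 4q_N)/8 and q_N = (341 - 4q_L)/8.
Substituting one into the other gives q_L = 119/4 and q_N = 111/4.
Total output Q = 115/2, so price P = 426 - 4·(115/2) = 196.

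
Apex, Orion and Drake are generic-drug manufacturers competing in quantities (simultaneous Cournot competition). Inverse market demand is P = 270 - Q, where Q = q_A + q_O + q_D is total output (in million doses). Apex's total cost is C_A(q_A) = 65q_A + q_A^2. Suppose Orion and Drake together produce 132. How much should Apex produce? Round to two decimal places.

18.25

With rivals' combined output fixed at 132, Apex's profit is π_A = (270 - 132 - q_A)q_A - (65q_A + q_A²) = (138 - q_A)q_A - (65q_A + q_A²).
∂π_A/∂q_A = 73 - 4q_A = 0, so q_A = 73/4.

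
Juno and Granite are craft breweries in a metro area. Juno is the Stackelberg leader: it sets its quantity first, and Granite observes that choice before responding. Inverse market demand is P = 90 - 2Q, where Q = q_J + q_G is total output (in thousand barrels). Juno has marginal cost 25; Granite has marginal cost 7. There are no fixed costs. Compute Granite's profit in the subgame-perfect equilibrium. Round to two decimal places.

442.53

Solve by backward induction. Given q_J, the follower Granite maximises π_G = (90 - 2q_J - 2q_G)q_G - 7q_G.
Setting the follower's marginal profit to zero, 83 - 2q_J - 4q_G = 0, i.e. q_G = (83 - 2q_J)/4.
The leader anticipates this reaction. Substituting into P = 90 - 2Q gives P = 97/2 - q_J, so π_J = (97/2 - q_J)q_J - 25q_J.
The leader's first-order condition 47/2 - 2q_J = 0 yields q_J = 47/4.
Then q_G = (83 - 2·(47/4))/4 = 119/8.
Price P = 90 - 2·(213/8) = 147/4.
Granite's profit: (147/4 - 7)·(119/8) = 442.5313.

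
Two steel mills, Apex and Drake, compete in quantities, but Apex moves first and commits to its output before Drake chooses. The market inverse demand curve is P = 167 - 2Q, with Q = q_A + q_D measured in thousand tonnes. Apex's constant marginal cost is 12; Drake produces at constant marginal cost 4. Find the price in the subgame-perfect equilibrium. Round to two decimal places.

The follower Drake best-responds to any q_A: π_D = (167 - 2Q)q_D - 4q_D.
Setting the follower's marginal profit to zero, 163 - 2q_A - 4q_D = 0, i.e. q_D = (163 - 2q_A)/4.
Apex substitutes q_D(q_A) into its own profit: π_A = q_A(167 - 2q_A - (163 - 2q_A)/2) - 12q_A = (171/2 - q_A)q_A - 12q_A.
Maximising: ∂π_A/∂q_A = 147/2 - 2q_A = 0, giving q_A = 147/4.
Then q_D = (163 - 2·(147/4))/4 = 179/8.
Total output Q = 473/8, so price P = 167 - 2·(473/8) = 195/4.

48.75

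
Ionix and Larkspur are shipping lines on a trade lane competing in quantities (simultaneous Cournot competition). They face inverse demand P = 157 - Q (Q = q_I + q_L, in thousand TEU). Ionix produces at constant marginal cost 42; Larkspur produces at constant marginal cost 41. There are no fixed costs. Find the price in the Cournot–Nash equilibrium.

80

Ionix's profit: π_I = (157 - Q)q_I - (42q_I). Setting ∂π_I/∂q_I = 0: 115 - 2q_I - (q_L) = 0.
Larkspur's profit: π_L = (157 - Q)q_L - (41q_L). Setting ∂π_L/∂q_L = 0: 116 - 2q_L - (q_I) = 0.
Rearranging gives the reaction functions q_I = (115 - q_L)/2 and q_L = (116 - q_I)/2.
Solving the pair: q_I = 38, q_L = 39.
Total output Q = 77, so price P = 157 - 77 = 80.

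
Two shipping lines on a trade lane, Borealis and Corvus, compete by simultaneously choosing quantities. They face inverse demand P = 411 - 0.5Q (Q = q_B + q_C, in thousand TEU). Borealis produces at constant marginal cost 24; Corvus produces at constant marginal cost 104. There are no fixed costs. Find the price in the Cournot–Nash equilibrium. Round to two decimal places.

179.67

Borealis's profit: π_B = (411 - 0.5Q)q_B - (24q_B). Setting ∂π_B/∂q_B = 0: 387 - q_B - (1/2)(q_C) = 0.
Corvus's profit: π_C = (411 - 0.5Q)q_C - (104q_C). Setting ∂π_C/∂q_C = 0: 307 - q_C - (1/2)(q_B) = 0.
Best responses: q_B = (387 - (1/2)q_C), q_C = (307 - (1/2)q_B).
Substituting one into the other gives q_B = 934/3 and q_C = 454/3.
Total output Q = 1388/3, so price P = 411 - (1/2)·(1388/3) = 539/3.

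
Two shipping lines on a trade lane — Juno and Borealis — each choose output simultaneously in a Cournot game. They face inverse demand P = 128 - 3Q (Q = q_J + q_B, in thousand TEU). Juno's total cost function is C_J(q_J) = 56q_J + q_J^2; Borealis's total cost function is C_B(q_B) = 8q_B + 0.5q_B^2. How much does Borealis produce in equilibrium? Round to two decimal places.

15.83

Juno's profit: π_J = (128 - 3Q)q_J - (56q_J + q_J²). Setting ∂π_J/∂q_J = 0: 72 - 8q_J - 3(q_B) = 0.
Borealis's first-order condition: 120 - 7q_B - 3(q_J) = 0.
So q_J = (72 - 3q_B)/8 and q_B = (120 - 3q_J)/7.
Solving the pair: q_J = 144/47, q_B = 744/47.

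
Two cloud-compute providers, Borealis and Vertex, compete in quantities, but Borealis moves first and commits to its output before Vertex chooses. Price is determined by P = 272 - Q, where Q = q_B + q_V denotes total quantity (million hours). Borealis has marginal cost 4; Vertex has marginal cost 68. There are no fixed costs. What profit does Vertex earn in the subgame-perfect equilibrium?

361

The follower Vertex best-responds to any q_B: π_V = (272 - Q)q_V - 68q_V.
Setting the follower's marginal profit to zero, 204 - q_B - 2q_V = 0, i.e. q_V = (204 - q_B)/2.
The leader anticipates this reaction. Substituting into P = 272 - Q gives P = 170 - (1/2)q_B, so π_B = (170 - (1/2)q_B)q_B - 4q_B.
The leader's first-order condition 166 - q_B = 0 yields q_B = 166.
Then q_V = (204 - 166)/2 = 19.
Price P = 272 - 185 = 87.
Vertex's profit: (87 - 68)·19 = 361.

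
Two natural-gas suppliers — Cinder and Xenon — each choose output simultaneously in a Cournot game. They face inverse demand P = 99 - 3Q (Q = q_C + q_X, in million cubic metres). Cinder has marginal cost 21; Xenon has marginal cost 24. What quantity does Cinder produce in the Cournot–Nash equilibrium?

9

Cinder's profit: π_C = (99 - 3Q)q_C - (21q_C). Setting ∂π_C/∂q_C = 0: 78 - 6q_C - 3(q_X) = 0.
Xenon's profit: π_X = (99 - 3Q)q_X - (24q_X). Setting ∂π_X/∂q_X = 0: 75 - 6q_X - 3(q_C) = 0.
So q_C = (78 - 3q_X)/6 and q_X = (75 - 3q_C)/6.
Solving the pair: q_C = 9, q_X = 8.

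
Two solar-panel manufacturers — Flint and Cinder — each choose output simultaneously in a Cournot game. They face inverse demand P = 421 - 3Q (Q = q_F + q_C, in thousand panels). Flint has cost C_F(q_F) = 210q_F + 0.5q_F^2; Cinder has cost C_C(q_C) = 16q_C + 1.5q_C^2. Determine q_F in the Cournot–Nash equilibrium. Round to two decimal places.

12.67

Flint's profit: π_F = (421 - 3Q)q_F - (210q_F + (1/2)q_F²). Setting ∂π_F/∂q_F = 0: 211 - 7q_F - 3(q_C) = 0.
Cinder's profit: π_C = (421 - 3Q)q_C - (16q_C + (3/2)q_C²). Setting ∂π_C/∂q_C = 0: 405 - 9q_C - 3(q_F) = 0.
So q_F = (211 - 3q_C)/7 and q_C = (405 - 3q_F)/9.
Solving the pair: q_F = 38/3, q_C = 367/9.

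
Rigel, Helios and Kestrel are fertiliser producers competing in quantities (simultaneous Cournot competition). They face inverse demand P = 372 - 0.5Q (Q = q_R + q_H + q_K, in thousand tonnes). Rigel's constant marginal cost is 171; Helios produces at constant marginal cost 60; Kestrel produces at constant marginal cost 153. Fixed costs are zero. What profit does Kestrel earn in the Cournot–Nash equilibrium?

2592

Rigel's profit: π_R = (372 - 0.5Q)q_R - (171q_R). Setting ∂π_R/∂q_R = 0: 201 - q_R - (1/2)(q_H + q_K) = 0.
Helios's first-order condition: 312 - q_H - (1/2)(q_R + q_K) = 0.
Kestrel's first-order condition: 219 - q_K - (1/2)(q_R + q_H) = 0.
Adding the 3 first-order conditions: 732 − 2Q = 0, so Q = 366.
Back-substituting: q_R = (201 − 183)/(1/2) = 36, q_H = (312 − 183)/(1/2) = 258, q_K = (219 − 183)/(1/2) = 72.
Price P = 372 - (1/2)·366 = 189.
Kestrel's profit: (189 - 153)·72 = 2592.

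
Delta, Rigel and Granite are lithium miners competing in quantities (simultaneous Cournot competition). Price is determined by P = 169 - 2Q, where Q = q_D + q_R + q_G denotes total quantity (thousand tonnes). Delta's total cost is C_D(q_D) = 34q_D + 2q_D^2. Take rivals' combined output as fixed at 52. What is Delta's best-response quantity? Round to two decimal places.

3.88

With rivals' combined output fixed at 52, Delta's profit is π_D = (169 - 2·52 - 2q_D)q_D - (34q_D + 2q_D²) = (65 - 2q_D)q_D - (34q_D + 2q_D²).
∂π_D/∂q_D = 31 - 8q_D = 0, so q_D = 31/8.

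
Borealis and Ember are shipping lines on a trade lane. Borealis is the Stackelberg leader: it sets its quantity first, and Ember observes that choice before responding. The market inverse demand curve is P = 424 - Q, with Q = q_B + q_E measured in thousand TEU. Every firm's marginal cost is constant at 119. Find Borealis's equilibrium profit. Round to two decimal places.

11628.13

The follower Ember best-responds to any q_B: π_E = (424 - Q)q_E - 119q_E.
Setting the follower's marginal profit to zero, 305 - q_B - 2q_E = 0, i.e. q_E = (305 - q_B)/2.
Borealis substitutes q_E(q_B) into its own profit: π_B = q_B(424 - q_B - (305 - q_B)/2) - 119q_B = (543/2 - (1/2)q_B)q_B - 119q_B.
The leader's first-order condition 305/2 - q_B = 0 yields q_B = 305/2.
Then q_E = (305 - 305/2)/2 = 305/4.
Price P = 424 - 915/4 = 781/4.
Borealis's profit: (781/4 - 119)·(305/2) = 11628.1250.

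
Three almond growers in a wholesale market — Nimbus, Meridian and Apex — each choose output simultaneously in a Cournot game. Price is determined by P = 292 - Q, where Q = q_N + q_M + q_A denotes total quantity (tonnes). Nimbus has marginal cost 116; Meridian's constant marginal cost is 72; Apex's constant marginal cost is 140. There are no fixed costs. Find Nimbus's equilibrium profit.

Nimbus's profit: π_N = (292 - Q)q_N - (116q_N). Setting ∂π_N/∂q_N = 0: 176 - 2q_N - (q_M + q_A) = 0.
Meridian's profit: π_M = (292 - Q)q_M - (72q_M). Setting ∂π_M/∂q_M = 0: 220 - 2q_M - (q_N + q_A) = 0.
Apex's profit: π_A = (292 - Q)q_A - (140q_A). Setting ∂π_A/∂q_A = 0: 152 - 2q_A - (q_N + q_M) = 0.
Summing all 3 equations gives 548 − 4Q = 0, hence Q = 137.
Back-substituting: q_N = (176 − 137) = 39, q_M = (220 − 137) = 83, q_A = (152 − 137) = 15.
Price P = 292 - 137 = 155.
Nimbus's profit: (155 - 116)·39 = 1521.

1521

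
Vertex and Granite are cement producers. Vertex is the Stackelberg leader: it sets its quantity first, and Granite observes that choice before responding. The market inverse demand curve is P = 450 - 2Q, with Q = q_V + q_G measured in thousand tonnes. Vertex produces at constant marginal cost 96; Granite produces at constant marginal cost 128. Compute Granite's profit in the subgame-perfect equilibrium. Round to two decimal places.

2080.13

The follower Granite best-responds to any q_V: π_G = (450 - 2Q)q_G - 128q_G.
Setting the follower's marginal profit to zero, 322 - 2q_V - 4q_G = 0, i.e. q_G = (322 - 2q_V)/4.
Vertex substitutes q_G(q_V) into its own profit: π_V = q_V(450 - 2q_V - (322 - 2q_V)/2) - 96q_V = (289 - q_V)q_V - 96q_V.
The leader's first-order condition 193 - 2q_V = 0 yields q_V = 193/2.
Then q_G = (322 - 2·(193/2))/4 = 129/4.
Price P = 450 - 2·(515/4) = 385/2.
Granite's profit: (385/2 - 128)·(129/4) = 2080.1250.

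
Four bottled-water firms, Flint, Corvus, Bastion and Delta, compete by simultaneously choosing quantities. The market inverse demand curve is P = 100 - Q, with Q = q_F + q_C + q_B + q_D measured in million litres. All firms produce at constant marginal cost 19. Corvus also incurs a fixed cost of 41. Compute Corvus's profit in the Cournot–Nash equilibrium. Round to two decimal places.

Each firm earns π_i = (100 - Q)q_i - 19q_i.
Setting ∂π_i/∂q_i = 0 with rivals' quantities fixed: 81 - 2q_i - Σ_{j≠i} q_j = 0.
With identical firms every q_j equals q_i, so Σ_{j≠i} q_j = 3q_i and 81 = 5q_i, giving q_i = 81/5.
Price P = 100 - 324/5 = 176/5.
Corvus's profit: (176/5 - 19)·(81/5) - 41 = 221.4400.

221.44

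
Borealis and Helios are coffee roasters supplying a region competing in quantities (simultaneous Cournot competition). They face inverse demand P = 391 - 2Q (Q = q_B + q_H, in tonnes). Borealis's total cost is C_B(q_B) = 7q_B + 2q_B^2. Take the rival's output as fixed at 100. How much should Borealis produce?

23

With the rival's output fixed at 100, Borealis's profit is π_B = (391 - 2·100 - 2q_B)q_B - (7q_B + 2q_B²) = (191 - 2q_B)q_B - (7q_B + 2q_B²).
∂π_B/∂q_B = 184 - 8q_B = 0, so q_B = 23.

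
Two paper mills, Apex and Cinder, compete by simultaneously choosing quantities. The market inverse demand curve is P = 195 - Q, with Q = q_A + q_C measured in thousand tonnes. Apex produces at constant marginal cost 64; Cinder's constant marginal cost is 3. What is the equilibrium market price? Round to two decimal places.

87.33

Apex's profit: π_A = (195 - Q)q_A - (64q_A). Setting ∂π_A/∂q_A = 0: 131 - 2q_A - (q_C) = 0.
Cinder's profit: π_C = (195 - Q)q_C - (3q_C). Setting ∂π_C/∂q_C = 0: 192 - 2q_C - (q_A) = 0.
Rearranging gives the reaction functions q_A = (131 - q_C)/2 and q_C = (192 - q_A)/2.
Solving the pair: q_A = 70/3, q_C = 253/3.
Total output Q = 323/3, so price P = 195 - 323/3 = 262/3.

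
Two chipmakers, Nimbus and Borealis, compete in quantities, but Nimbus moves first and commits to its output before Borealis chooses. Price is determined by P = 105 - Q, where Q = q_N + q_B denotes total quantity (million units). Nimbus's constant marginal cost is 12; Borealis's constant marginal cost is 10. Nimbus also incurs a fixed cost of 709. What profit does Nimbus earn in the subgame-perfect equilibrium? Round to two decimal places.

326.13

Solve by backward induction. Given q_N, the follower Borealis maximises π_B = (105 - q_N - q_B)q_B - 10q_B.
∂π_B/∂q_B = 95 - q_N - 2q_B = 0 gives the reaction function q_B = (95 - q_N)/2.
Nimbus substitutes q_B(q_N) into its own profit: π_N = q_N(105 - q_N - (95 - q_N)/2) - 12q_N = (115/2 - (1/2)q_N)q_N - 12q_N.
Leader FOC: 91/2 - q_N = 0, so q_N = 91/2.
Then q_B = (95 - 91/2)/2 = 99/4.
Price P = 105 - 281/4 = 139/4.
Nimbus's profit: (139/4 - 12)·(91/2) - 709 = 326.1250.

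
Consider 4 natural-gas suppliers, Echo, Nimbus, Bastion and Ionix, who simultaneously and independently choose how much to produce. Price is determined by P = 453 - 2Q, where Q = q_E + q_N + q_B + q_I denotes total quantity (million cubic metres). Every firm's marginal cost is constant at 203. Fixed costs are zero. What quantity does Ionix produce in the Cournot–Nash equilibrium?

25

A representative firm's profit is π_i = q_i(453 - 2Q) - 203q_i.
Setting ∂π_i/∂q_i = 0 with rivals' quantities fixed: 250 - 4q_i - 2·Σ_{j≠i} q_j = 0.
With identical firms every q_j equals q_i, so Σ_{j≠i} q_j = 3q_i and 250 = 10q_i, giving q_i = 25.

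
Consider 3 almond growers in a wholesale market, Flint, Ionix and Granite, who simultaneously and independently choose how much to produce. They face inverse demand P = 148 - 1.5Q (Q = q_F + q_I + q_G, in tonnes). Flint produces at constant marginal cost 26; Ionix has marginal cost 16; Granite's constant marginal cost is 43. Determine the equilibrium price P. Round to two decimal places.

58.25

Flint's profit: π_F = (148 - 1.5Q)q_F - (26q_F). Setting ∂π_F/∂q_F = 0: 122 - 3q_F - (3/2)(q_I + q_G) = 0.
Ionix's profit: π_I = (148 - 1.5Q)q_I - (16q_I). Setting ∂π_I/∂q_I = 0: 132 - 3q_I - (3/2)(q_F + q_G) = 0.
Granite's profit: π_G = (148 - 1.5Q)q_G - (43q_G). Setting ∂π_G/∂q_G = 0: 105 - 3q_G - (3/2)(q_F + q_I) = 0.
Adding the 3 conditions: 359 − 3Q − 3Q = 0, i.e. Q = 359/6.
Back-substituting: q_F = (122 − 359/4)/(3/2) = 43/2, q_I = (132 − 359/4)/(3/2) = 169/6, q_G = (105 − 359/4)/(3/2) = 61/6.
Total output Q = 359/6, so price P = 148 - (3/2)·(359/6) = 233/4.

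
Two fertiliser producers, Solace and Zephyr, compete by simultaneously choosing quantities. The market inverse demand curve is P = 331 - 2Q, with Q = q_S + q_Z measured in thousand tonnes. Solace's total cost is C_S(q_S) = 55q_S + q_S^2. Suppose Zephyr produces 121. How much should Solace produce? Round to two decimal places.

With the rival's output fixed at 121, Solace's profit is π_S = (331 - 2·121 - 2q_S)q_S - (55q_S + q_S²) = (89 - 2q_S)q_S - (55q_S + q_S²).
∂π_S/∂q_S = 34 - 6q_S = 0, so q_S = 17/3.

5.67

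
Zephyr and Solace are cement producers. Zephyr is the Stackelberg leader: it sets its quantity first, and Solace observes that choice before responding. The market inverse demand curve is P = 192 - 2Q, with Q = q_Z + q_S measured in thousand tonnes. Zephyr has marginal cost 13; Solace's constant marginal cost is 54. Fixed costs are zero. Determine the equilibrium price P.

68

The follower Solace best-responds to any q_Z: π_S = (192 - 2Q)q_S - 54q_S.
∂π_S/∂q_S = 138 - 2q_Z - 4q_S = 0 gives the reaction function q_S = (138 - 2q_Z)/4.
The leader anticipates this reaction. Substituting into P = 192 - 2Q gives P = 123 - q_Z, so π_Z = (123 - q_Z)q_Z - 13q_Z.
The leader's first-order condition 110 - 2q_Z = 0 yields q_Z = 55.
Then q_S = (138 - 2·55)/4 = 7.
Total output Q = 62, so price P = 192 - 2·62 = 68.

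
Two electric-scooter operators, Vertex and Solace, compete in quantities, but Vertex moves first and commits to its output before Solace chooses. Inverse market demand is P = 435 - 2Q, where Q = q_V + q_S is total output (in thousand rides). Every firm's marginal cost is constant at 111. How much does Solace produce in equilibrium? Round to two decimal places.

The follower Solace best-responds to any q_V: π_S = (435 - 2Q)q_S - 111q_S.
∂π_S/∂q_S = 324 - 2q_V - 4q_S = 0 gives the reaction function q_S = (324 - 2q_V)/4.
Vertex substitutes q_S(q_V) into its own profit: π_V = q_V(435 - 2q_V - (324 - 2q_V)/2) - 111q_V = (273 - q_V)q_V - 111q_V.
Maximising: ∂π_V/∂q_V = 162 - 2q_V = 0, giving q_V = 81.
Then q_S = (324 - 2·81)/4 = 81/2.

40.50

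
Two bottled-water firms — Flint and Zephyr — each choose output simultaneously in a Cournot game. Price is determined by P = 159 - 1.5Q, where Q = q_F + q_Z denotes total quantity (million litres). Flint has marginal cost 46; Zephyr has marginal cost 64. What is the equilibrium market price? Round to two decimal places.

89.67

Flint's profit: π_F = (159 - 1.5Q)q_F - (46q_F). Setting ∂π_F/∂q_F = 0: 113 - 3q_F - (3/2)(q_Z) = 0.
Zephyr's first-order condition: 95 - 3q_Z - (3/2)(q_F) = 0.
Best responses: q_F = (113 - (3/2)q_Z)/3, q_Z = (95 - (3/2)q_F)/3.
Substituting one into the other gives q_F = 262/9 and q_Z = 154/9.
Total output Q = 416/9, so price P = 159 - (3/2)·(416/9) = 269/3.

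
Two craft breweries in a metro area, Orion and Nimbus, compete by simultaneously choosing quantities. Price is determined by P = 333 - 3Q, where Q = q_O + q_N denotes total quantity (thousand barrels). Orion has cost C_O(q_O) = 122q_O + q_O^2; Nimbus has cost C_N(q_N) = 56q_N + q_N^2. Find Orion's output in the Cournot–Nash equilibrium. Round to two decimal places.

15.58

Orion's profit: π_O = (333 - 3Q)q_O - (122q_O + q_O²). Setting ∂π_O/∂q_O = 0: 211 - 8q_O - 3(q_N) = 0.
Nimbus's first-order condition: 277 - 8q_N - 3(q_O) = 0.
Best responses: q_O = (211 - 3q_N)/8, q_N = (277 - 3q_O)/8.
Substituting one into the other gives q_O = 857/55 and q_N = 1583/55.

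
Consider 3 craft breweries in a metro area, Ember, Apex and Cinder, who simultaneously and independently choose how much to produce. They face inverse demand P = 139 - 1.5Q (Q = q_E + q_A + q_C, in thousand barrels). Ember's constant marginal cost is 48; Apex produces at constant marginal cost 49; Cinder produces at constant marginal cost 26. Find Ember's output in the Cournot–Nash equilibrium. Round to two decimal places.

Ember's profit: π_E = (139 - 1.5Q)q_E - (48q_E). Setting ∂π_E/∂q_E = 0: 91 - 3q_E - (3/2)(q_A + q_C) = 0.
Apex's first-order condition: 90 - 3q_A - (3/2)(q_E + q_C) = 0.
Cinder's profit: π_C = (139 - 1.5Q)q_C - (26q_C). Setting ∂π_C/∂q_C = 0: 113 - 3q_C - (3/2)(q_E + q_A) = 0.
Summing all 3 equations gives 294 − 6Q = 0, hence Q = 49.
Back-substituting: q_E = (91 − 147/2)/(3/2) = 35/3, q_A = (90 − 147/2)/(3/2) = 11, q_C = (113 − 147/2)/(3/2) = 79/3.

11.67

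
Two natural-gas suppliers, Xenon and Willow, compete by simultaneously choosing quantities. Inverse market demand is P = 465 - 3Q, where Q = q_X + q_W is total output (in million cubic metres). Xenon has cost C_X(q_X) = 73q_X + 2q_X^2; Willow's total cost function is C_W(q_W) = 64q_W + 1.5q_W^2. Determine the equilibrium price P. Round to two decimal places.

273.93

Xenon's profit: π_X = (465 - 3Q)q_X - (73q_X + 2q_X²). Setting ∂π_X/∂q_X = 0: 392 - 10q_X - 3(q_W) = 0.
Willow's first-order condition: 401 - 9q_W - 3(q_X) = 0.
Rearranging gives the reaction functions q_X = (392 - 3q_W)/10 and q_W = (401 - 3q_X)/9.
Substituting one into the other gives q_X = 775/27 and q_W = 34.9877.
Total output Q = 63.6914, so price P = 465 - 3·63.6914 = 273.9259.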